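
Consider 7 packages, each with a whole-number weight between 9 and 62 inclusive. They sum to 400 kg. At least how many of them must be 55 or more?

3

If only k of them are at least 55, the other 7 − k are at most 54, so the total is at most k·62 + (7 − k)·54.
This must reach 400, so k·62 + (7 − k)·54 ≥ 400, giving k ≥ 3.
Exactly 3 works: 3 values at 62 and 4 at 54 total 402; lower one of the high values by 2 (still ≥ 55) to hit 400.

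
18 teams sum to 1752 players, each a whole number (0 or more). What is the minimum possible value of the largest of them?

The 18 values sum to 1752, so their maximum is at least ⌈1752/18⌉ = 98.
Taking 12 copies of 97 and 6 copies of 98 gives exactly 1752, so 98 is attained.

98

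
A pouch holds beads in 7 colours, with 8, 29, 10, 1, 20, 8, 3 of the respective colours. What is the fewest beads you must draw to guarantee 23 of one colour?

73

In the worst case you take as many as possible of each colour without reaching 23: 8 + 22 + 10 + 1 + 20 + 8 + 3 = 72.
The next one must give 23 of some colour, so 72 + 1 = 73.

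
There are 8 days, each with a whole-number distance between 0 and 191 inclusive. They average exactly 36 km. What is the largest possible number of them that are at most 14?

7

The total is 8 × 36 = 288.
Each value at 14 or below falls at least 191 − 14 = 177 short of the ceiling 191.
The ceiling total is 8 × 191 = 1528, and we need 288, so at most ⌊(1528 − 288)/177⌋ = 7 can be that low.
k = 7 is achieved by 7 values at 14 and 1 at 191, total 289; lower one of the 191's by 1 (still > 14) to reach 288.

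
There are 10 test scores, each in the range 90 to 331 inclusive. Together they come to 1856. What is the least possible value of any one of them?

90

To make one score as small as possible, make the other 9 as large as possible.
The other 9 can take up 9 × 331 = 2979 ≥ 1856 − 90, so one score can sit at its floor of 90.
Achievable: one at 90 and the other 9 totalling 1766, which fits since 9 × 90 ≤ 1766 ≤ 9 × 331.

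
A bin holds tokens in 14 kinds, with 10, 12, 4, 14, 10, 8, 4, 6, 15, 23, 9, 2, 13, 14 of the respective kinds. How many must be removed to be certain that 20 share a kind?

In the worst case you take as many as possible of each kind without reaching 20: 10 + 12 + 4 + 14 + 10 + 8 + 4 + 6 + 15 + 19 + 9 + 2 + 13 + 14 = 140.
The next one must give 20 of some kind, so 140 + 1 = 141.

141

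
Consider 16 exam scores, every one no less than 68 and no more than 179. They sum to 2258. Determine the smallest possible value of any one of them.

Minimizing one value means maximizing the remaining 15.
The other 15 can take up 15 × 179 = 2685 ≥ 2258 − 68, so one score can sit at its floor of 68.
Achievable: one at 68 and the other 15 totalling 2190, which fits since 15 × 68 ≤ 2190 ≤ 15 × 179.

68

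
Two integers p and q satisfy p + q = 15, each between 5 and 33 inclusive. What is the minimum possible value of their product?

50

For a fixed sum, pq is smallest when p and q are as far apart as possible.
At the endpoint p = 5, q = 15 − 5 = 10, so pq = 5 × 10 = 50.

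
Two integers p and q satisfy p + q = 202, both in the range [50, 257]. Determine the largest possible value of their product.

10201

For a fixed sum, the product pq is largest when p and q are as close as possible.
Taking p = 101 and q = 101 (both in [50, 257]) gives pq = 10201.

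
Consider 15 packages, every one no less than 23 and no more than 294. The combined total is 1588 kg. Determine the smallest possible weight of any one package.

23

To make one package as small as possible, make the other 14 as large as possible.
The other 14 can take up 14 × 294 = 4116 ≥ 1588 − 23, so one package can sit at its floor of 23.
Achievable: one at 23 and the other 14 totalling 1565, which fits since 14 × 23 ≤ 1565 ≤ 14 × 294.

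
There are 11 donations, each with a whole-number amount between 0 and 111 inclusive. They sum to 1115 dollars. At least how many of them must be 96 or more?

5

If only k of them are at least 96, the other 11 − k are at most 95, so the total is at most k·111 + (11 − k)·95.
This must reach 1115, so k·111 + (11 − k)·95 ≥ 1115, giving k ≥ 5.
Exactly 5 works: 5 values at 111 and 6 at 95 total 1125; lower one of the high values by 10 (still ≥ 96) to hit 1115.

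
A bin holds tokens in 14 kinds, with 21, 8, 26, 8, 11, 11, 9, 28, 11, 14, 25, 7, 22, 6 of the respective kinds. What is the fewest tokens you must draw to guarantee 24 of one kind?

In the worst case you take as many as possible of each kind without reaching 24: 21 + 8 + 23 + 8 + 11 + 11 + 9 + 23 + 11 + 14 + 23 + 7 + 22 + 6 = 197.
The next one must give 24 of some kind, so 197 + 1 = 198.

198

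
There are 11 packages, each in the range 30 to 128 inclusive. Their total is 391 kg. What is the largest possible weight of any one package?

91

Maximizing one value means minimizing the remaining 10.
The other 10 contribute at least 10 × 30 = 300, leaving at most 391 − 300 = 91.
Since 91 ≤ 128, this is achievable: one at 91 and 10 at 30.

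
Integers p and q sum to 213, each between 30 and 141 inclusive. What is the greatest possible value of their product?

11342

For a fixed sum, the product pq is largest when p and q are as close as possible.
Taking p = 106 and q = 107 (both in [30, 141]) gives pq = 11342.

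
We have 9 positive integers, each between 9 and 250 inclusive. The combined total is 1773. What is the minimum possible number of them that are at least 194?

If only k of them are at least 194, the other 9 − k are at most 193, so the total is at most k·250 + (9 − k)·193.
This must reach 1773, so k·250 + (9 − k)·193 ≥ 1773, giving k ≥ 1.
Exactly 1 works: 1 value at 250 and 8 at 193 total 1794; lower one of the high values by 21 (still ≥ 194) to hit 1773.

1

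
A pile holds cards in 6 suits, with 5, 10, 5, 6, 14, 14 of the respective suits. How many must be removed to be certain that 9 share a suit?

In the worst case you take as many as possible of each suit without reaching 9: 5 + 8 + 5 + 6 + 8 + 8 = 40.
The next one must give 9 of some suit, so 40 + 1 = 41.

41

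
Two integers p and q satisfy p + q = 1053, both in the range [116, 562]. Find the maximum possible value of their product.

277202

pq = p(1053 − p) is maximized when p is as near 1053/2 as the bounds allow.
Taking p = 526 and q = 527 (both in [116, 562]) gives pq = 277202.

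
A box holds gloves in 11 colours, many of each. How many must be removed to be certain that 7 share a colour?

67

You could draw 6 of every colour without reaching 7 of any — 66 in all.
One more forces 7 of some colour, so 66 + 1 = 67.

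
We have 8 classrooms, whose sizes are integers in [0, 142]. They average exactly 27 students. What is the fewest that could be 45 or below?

4

The total is 8 × 27 = 216.
Each value above 45 is at least 46, contributing at least 46 − 0 = 46 above the floor 0.
The sum exceeds the floor total 0 by 216, so at most ⌊216/46⌋ = 4 exceed 45, and at least 4 are ≤ 45.
Exactly 4 works: 4 values at 0 and 4 at 46 total 184; raise one of the low values by 32 (still ≤ 45) to hit 216.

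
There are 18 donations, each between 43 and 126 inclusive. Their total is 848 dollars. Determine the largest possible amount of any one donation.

To make one donation as large as possible, make the other 17 as small as possible.
The other 17 contribute at least 17 × 43 = 731, leaving at most 848 − 731 = 117.
Since 117 ≤ 126, this is achievable: one at 117 and 17 at 43.

117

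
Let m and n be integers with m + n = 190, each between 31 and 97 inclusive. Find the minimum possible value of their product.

9021

mn = m(190 − m) is concave in m, so over [93, 97] it is minimized at an endpoint.
At the endpoint m = 93, n = 190 − 93 = 97, so mn = 93 × 97 = 9021.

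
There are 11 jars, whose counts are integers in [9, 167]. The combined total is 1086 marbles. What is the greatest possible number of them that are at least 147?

If k of the values are ≥ 147, the total is ≥ 147k + 9(11 − k).
Setting 147k + 9(11 − k) ≤ 1086 gives 138k ≤ 987, so k ≤ 7.
k = 7 is achieved by 7 values at 147 and 4 at 9, total 1065; add 21 to one value (staying below 147) to reach 1086.

7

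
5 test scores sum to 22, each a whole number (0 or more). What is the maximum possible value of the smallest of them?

The average is 22/5 < 5, so some value is ≤ 4.
Achievable: 3 of them at 4 and 2 at 5 total 22.

4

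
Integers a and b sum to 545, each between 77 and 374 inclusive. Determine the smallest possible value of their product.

Since a + b is fixed, pushing one of them to its bound minimizes the product.
At the endpoint a = 171, b = 545 − 171 = 374, so ab = 171 × 374 = 63954.

63954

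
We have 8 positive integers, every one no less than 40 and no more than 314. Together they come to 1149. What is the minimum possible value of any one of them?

40

Minimizing one value means maximizing the remaining 7.
The other 7 can take up 7 × 314 = 2198 ≥ 1149 − 40, so one integer can sit at its floor of 40.
Achievable: one at 40 and the other 7 totalling 1109, which fits since 7 × 40 ≤ 1109 ≤ 7 × 314.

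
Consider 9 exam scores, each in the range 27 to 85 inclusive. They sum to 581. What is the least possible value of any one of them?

Minimizing one value means maximizing the remaining 8.
The other 8 can take up 8 × 85 = 680 ≥ 581 − 27, so one score can sit at its floor of 27.
Achievable: one at 27 and the other 8 totalling 554, which fits since 8 × 27 ≤ 554 ≤ 8 × 85.

27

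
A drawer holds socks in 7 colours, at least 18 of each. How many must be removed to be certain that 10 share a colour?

You could draw 9 of every colour without reaching 10 of any — 63 in all.
One more forces 10 of some colour, so 63 + 1 = 64.

64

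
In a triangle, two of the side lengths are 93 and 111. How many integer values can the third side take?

The triangle inequality gives |93 − 111| < c < 93 + 111, i.e. 18 < c < 204.
So c can be any integer from 19 to 203: 185 values.

185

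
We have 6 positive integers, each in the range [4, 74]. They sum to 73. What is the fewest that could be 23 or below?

If only k of them are at most 23, the other 6 − k are at least 24, so the total is at least (6 − k)·24 + k·4.
This is ≤ 73, so (6 − k)·24 + 4k ≤ 73, which gives k ≥ 4.
Exactly 4 works: 4 values at 4 and 2 at 24 total 64; raise one of the low values by 9 (still ≤ 23) to hit 73.

4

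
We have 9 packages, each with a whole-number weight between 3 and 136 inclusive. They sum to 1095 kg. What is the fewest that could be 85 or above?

7

Suppose at most 9 − j of them reach 85; then j values are ≤ 84 and the rest ≤ 136.
The total is then ≤ 84·j + 136·(9 − j) = 1224 − 52j. For this to be ≥ 1095 we need j ≤ 2, so at least 9 − 2 = 7 must reach 85.
Exactly 7 works: 7 values at 136 and 2 at 84 total 1120; lower one of the high values by 25 (still ≥ 85) to hit 1095.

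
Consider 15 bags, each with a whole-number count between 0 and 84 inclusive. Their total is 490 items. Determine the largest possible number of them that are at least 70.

7

With k values at 70 or above and the rest at least 0, the sum is at least 0 + 70k.
Since the sum is 490, we need 70k ≤ 490, i.e. k ≤ 7.
k = 7 is achieved by 7 values at 70 and 8 at 0, total 490.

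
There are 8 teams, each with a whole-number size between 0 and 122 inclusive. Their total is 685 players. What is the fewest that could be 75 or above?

2

Suppose at most 8 − j of them reach 75; then j values are ≤ 74 and the rest ≤ 122.
The total is then ≤ 74·j + 122·(8 − j) = 976 − 48j. For this to be ≥ 685 we need j ≤ 6, so at least 8 − 6 = 2 must reach 75.
Exactly 2 works: 2 values at 122 and 6 at 74 total 688; lower one of the high values by 3 (still ≥ 75) to hit 685.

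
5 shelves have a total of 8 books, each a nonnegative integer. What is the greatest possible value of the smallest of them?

1

The average is 8/5 < 2, so some value is ≤ 1.
Taking 2 copies of 1 and 3 copies of 2 gives exactly 8, so 1 is attained.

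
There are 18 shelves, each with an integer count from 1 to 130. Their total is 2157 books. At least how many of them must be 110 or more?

Each value short of 110 is at most 109, costing at least 130 − 109 = 21 against the maximum total of 2340.
We can afford to lose at most 2340 − 2157 = 183, so at most ⌊183/21⌋ = 8 fall short, and at least 10 are ≥ 110.
Exactly 10 works: 10 values at 130 and 8 at 109 total 2172; lower one of the high values by 15 (still ≥ 110) to hit 2157.

10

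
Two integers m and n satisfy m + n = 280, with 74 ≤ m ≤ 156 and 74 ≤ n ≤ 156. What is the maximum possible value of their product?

19600

With m + n fixed, mn peaks when the two are closest together.
Taking m = 140 and n = 140 (both in [74, 156]) gives mn = 19600.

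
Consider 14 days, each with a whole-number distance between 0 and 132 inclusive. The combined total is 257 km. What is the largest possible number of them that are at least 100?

2

If k of the values are ≥ 100, the total is ≥ 100k + 0(14 − k).
Setting 100k + 0(14 − k) ≤ 257 gives 100k ≤ 257, so k ≤ 2.
k = 2 is achieved by 2 values at 100 and 12 at 0, total 200; add 57 to one value (staying below 100) to reach 257.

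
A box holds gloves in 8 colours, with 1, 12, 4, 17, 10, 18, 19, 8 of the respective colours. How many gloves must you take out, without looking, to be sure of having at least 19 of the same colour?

89

In the worst case you take as many as possible of each colour without reaching 19: 1 + 12 + 4 + 17 + 10 + 18 + 18 + 8 = 88.
The next one must give 19 of some colour, so 88 + 1 = 89.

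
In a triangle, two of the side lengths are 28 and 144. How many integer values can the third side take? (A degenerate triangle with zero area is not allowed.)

The triangle inequality gives |28 − 144| < c < 28 + 144, i.e. 116 < c < 172.
So c can be any integer from 117 to 171: 55 values.

55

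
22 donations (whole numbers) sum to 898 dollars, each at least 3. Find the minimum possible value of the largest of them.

41

The 22 values sum to 898, so their maximum is at least ⌈898/22⌉ = 41.
Equality holds with 18 values of 41 and 4 values of 40.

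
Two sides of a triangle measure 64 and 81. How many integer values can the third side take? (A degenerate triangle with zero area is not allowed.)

The triangle inequality gives |64 − 81| < c < 64 + 81, i.e. 17 < c < 145.
So c can be any integer from 18 to 144: 127 values.

127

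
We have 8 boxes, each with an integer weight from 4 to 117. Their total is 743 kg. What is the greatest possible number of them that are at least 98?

With k values at 98 or above and the rest at least 4, the sum is at least 32 + 94k.
Since the sum is 743, we need 94k ≤ 711, i.e. k ≤ 7.
k = 7 is achieved by 7 values at 98 and 1 at 4, total 690; add 53 to one value (staying below 98) to reach 743.

7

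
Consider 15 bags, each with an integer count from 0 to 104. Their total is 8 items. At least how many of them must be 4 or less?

Each value above 4 is at least 5, contributing at least 5 − 0 = 5 above the floor 0.
The sum exceeds the floor total 0 by 8, so at most ⌊8/5⌋ = 1 exceed 4, and at least 14 are ≤ 4.
Exactly 14 works: 14 values at 0 and 1 at 5 total 5; raise one of the low values by 3 (still ≤ 4) to hit 8.

14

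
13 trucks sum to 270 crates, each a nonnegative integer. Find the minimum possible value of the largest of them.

If every one of the 13 were at most 20, the total would be at most 13 × 20 = 260 < 270.
Taking 3 copies of 20 and 10 copies of 21 gives exactly 270, so 21 is attained.

21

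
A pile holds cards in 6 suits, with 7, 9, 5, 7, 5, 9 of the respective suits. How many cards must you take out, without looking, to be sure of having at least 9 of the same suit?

In the worst case you take as many as possible of each suit without reaching 9: 7 + 8 + 5 + 7 + 5 + 8 = 40.
The next one must give 9 of some suit, so 40 + 1 = 41.

41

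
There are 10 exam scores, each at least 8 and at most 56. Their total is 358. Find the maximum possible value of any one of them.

56

To make one score as large as possible, make the other 9 as small as possible.
The other 9 contribute at least 9 × 8 = 72, leaving at most 358 − 72 = 286.
But each score is capped at 56, so the maximum is 56.
Achievable: one at 56 and the other 9 totalling 302, which fits since 9 × 8 ≤ 302 ≤ 9 × 56.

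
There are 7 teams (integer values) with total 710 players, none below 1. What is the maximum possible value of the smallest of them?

101

If every one of the 7 were at least 102, the total would be at least 7 × 102 = 714 > 710.
Achievable: 4 of them at 101 and 3 at 102 total 710.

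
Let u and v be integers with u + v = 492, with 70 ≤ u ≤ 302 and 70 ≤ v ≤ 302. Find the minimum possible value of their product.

uv = u(492 − u) is concave in u, so over [190, 302] it is minimized at an endpoint.
The extreme feasible split is u = 190, v = 302, giving uv = 57380.

57380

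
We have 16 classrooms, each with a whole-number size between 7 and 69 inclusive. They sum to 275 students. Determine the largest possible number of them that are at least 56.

With k values at 56 or above and the rest at least 7, the sum is at least 112 + 49k.
Since the sum is 275, we need 49k ≤ 163, i.e. k ≤ 3.
k = 3 is achieved by 3 values at 56 and 13 at 7, total 259; add 16 to one value (staying below 56) to reach 275.

3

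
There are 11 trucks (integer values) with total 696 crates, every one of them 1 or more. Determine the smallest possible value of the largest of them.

The average is 696/11 > 63, so not all 11 can be 63 or less; the largest is ≥ 64.
Achievable: 3 of them at 64 and 8 at 63 total 696.

64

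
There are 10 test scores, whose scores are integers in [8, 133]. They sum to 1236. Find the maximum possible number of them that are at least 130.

Suppose k of them are at least 130. Those contribute at least 130 each and the other 10 − k at least 8 each.
So the total is at least 130k + 8(10 − k) = 80 + 122k. This must be ≤ 1236, giving k ≤ 9.
k = 9 is achieved by 9 values at 130 and 1 at 8, total 1178; add 58 to one value (staying below 130) to reach 1236.

9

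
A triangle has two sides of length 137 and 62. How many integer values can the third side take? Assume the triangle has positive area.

The triangle inequality gives |137 − 62| < c < 137 + 62, i.e. 75 < c < 199.
So c can be any integer from 76 to 198: 123 values.

123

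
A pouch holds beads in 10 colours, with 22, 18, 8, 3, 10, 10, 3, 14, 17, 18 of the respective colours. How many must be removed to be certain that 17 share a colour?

In the worst case you take as many as possible of each colour without reaching 17: 16 + 16 + 8 + 3 + 10 + 10 + 3 + 14 + 16 + 16 = 112.
The next one must give 17 of some colour, so 112 + 1 = 113.

113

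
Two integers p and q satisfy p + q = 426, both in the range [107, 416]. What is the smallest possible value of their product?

34133

pq = p(426 − p) is concave in p, so over [107, 319] it is minimized at an endpoint.
At the endpoint p = 107, q = 426 − 107 = 319, so pq = 107 × 319 = 34133.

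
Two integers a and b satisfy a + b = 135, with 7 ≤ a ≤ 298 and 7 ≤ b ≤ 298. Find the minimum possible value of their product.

896

ab = a(135 − a) is concave in a, so over [7, 128] it is minimized at an endpoint.
The extreme feasible split is a = 7, b = 128, giving ab = 896.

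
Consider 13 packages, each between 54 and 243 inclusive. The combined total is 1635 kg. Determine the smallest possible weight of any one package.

54

To make one package as small as possible, make the other 12 as large as possible.
The other 12 can take up 12 × 243 = 2916 ≥ 1635 − 54, so one package can sit at its floor of 54.
Achievable: one at 54 and the other 12 totalling 1581, which fits since 12 × 54 ≤ 1581 ≤ 12 × 243.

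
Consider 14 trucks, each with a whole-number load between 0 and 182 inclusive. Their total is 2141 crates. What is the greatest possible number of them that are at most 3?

Each value at 3 or below falls at least 182 − 3 = 179 short of the ceiling 182.
The ceiling total is 14 × 182 = 2548, and we need 2141, so at most ⌊(2548 − 2141)/179⌋ = 2 can be that low.
k = 2 is achieved by 2 values at 3 and 12 at 182, total 2190; lower one of the 182's by 49 (still > 3) to reach 2141.

2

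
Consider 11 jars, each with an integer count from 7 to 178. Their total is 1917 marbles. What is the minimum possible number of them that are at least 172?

6

Suppose at most 11 − j of them reach 172; then j values are ≤ 171 and the rest ≤ 178.
The total is then ≤ 171·j + 178·(11 − j) = 1958 − 7j. For this to be ≥ 1917 we need j ≤ 5, so at least 11 − 5 = 6 must reach 172.
Exactly 6 works: 6 values at 178 and 5 at 171 total 1923; lower one of the high values by 6 (still ≥ 172) to hit 1917.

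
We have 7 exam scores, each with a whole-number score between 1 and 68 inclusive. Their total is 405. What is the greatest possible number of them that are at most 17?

Suppose k of them are at most 17. Those contribute at most 17 each and the rest at most 68 each.
So the total is at most 17k + 68(7 − k) = 476 − 51k. This must still be ≥ 405, so k ≤ 1.
k = 1 is achieved by 1 value at 17 and 6 at 68, total 425; lower one of the 68's by 20 (still > 17) to reach 405.

1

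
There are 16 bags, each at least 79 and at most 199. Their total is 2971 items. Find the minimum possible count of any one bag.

79

Minimizing one value means maximizing the remaining 15.
The other 15 can take up 15 × 199 = 2985 ≥ 2971 − 79, so one bag can sit at its floor of 79.
Achievable: one at 79 and the other 15 totalling 2892, which fits since 15 × 79 ≤ 2892 ≤ 15 × 199.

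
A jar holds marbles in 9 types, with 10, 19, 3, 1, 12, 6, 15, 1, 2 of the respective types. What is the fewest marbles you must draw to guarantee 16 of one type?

In the worst case you take as many as possible of each type without reaching 16: 10 + 15 + 3 + 1 + 12 + 6 + 15 + 1 + 2 = 65.
The next one must give 16 of some type, so 65 + 1 = 66.

66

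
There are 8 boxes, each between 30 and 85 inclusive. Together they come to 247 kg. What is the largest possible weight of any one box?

37

Maximizing one value means minimizing the remaining 7.
The other 7 contribute at least 7 × 30 = 210, leaving at most 247 − 210 = 37.
Since 37 ≤ 85, this is achievable: one at 37 and 7 at 30.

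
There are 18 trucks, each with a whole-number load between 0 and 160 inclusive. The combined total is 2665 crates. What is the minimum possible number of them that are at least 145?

If only k of them are at least 145, the other 18 − k are at most 144, so the total is at most k·160 + (18 − k)·144.
This must reach 2665, so k·160 + (18 − k)·144 ≥ 2665, giving k ≥ 5.
Exactly 5 works: 5 values at 160 and 13 at 144 total 2672; lower one of the high values by 7 (still ≥ 145) to hit 2665.

5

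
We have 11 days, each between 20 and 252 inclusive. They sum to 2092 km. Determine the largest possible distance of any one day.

To make one day as large as possible, make the other 10 as small as possible.
The other 10 contribute at least 10 × 20 = 200, leaving at most 2092 − 200 = 1892.
But each day is capped at 252, so the maximum is 252.
Achievable: one at 252 and the other 10 totalling 1840, which fits since 10 × 20 ≤ 1840 ≤ 10 × 252.

252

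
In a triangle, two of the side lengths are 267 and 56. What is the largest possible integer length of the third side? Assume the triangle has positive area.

The third side must be less than 267 + 56 = 323.
The largest integer below 323 is 322.

322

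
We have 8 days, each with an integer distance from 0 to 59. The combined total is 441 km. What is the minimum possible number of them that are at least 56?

1

Suppose at most 8 − j of them reach 56; then j values are ≤ 55 and the rest ≤ 59.
The total is then ≤ 55·j + 59·(8 − j) = 472 − 4j. For this to be ≥ 441 we need j ≤ 7, so at least 8 − 7 = 1 must reach 56.
Exactly 1 works: 1 value at 59 and 7 at 55 total 444; lower one of the high values by 3 (still ≥ 56) to hit 441.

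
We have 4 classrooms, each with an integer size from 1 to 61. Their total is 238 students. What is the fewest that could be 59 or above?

Each value short of 59 is at most 58, costing at least 61 − 58 = 3 against the maximum total of 244.
We can afford to lose at most 244 − 238 = 6, so at most ⌊6/3⌋ = 2 fall short, and at least 2 are ≥ 59.
Exactly 2 works: 2 values at 61 and 2 at 58 total 238.

2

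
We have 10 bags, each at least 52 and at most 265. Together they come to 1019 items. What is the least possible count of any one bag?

To make one bag as small as possible, make the other 9 as large as possible.
The other 9 can take up 9 × 265 = 2385 ≥ 1019 − 52, so one bag can sit at its floor of 52.
Achievable: one at 52 and the other 9 totalling 967, which fits since 9 × 52 ≤ 967 ≤ 9 × 265.

52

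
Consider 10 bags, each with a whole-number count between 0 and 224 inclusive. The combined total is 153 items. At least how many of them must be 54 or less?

Let j be the number exceeding 54. Then the total is ≥ 55·j + 0·(10 − j) = 0 + 55j.
So 55j ≤ 153 and j ≤ 2; hence at least 10 − 2 = 8 are ≤ 54.
Exactly 8 works: 8 values at 0 and 2 at 55 total 110; raise one of the low values by 43 (still ≤ 54) to hit 153.

8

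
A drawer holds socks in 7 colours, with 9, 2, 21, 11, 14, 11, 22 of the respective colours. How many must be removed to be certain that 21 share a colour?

In the worst case you take as many as possible of each colour without reaching 21: 9 + 2 + 20 + 11 + 14 + 11 + 20 = 87.
The next one must give 21 of some colour, so 87 + 1 = 88.

88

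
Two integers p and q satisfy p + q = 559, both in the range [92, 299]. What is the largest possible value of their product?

78120

For a fixed sum, the product pq is largest when p and q are as close as possible.
Taking p = 279 and q = 280 (both in [92, 299]) gives pq = 78120.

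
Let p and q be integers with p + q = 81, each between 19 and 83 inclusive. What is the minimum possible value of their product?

For a fixed sum, pq is smallest when p and q are as far apart as possible.
At the endpoint p = 19, q = 81 − 19 = 62, so pq = 19 × 62 = 1178.

1178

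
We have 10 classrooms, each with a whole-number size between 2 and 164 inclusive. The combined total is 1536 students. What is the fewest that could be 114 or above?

If only k of them are at least 114, the other 10 − k are at most 113, so the total is at most k·164 + (10 − k)·113.
This must reach 1536, so k·164 + (10 − k)·113 ≥ 1536, giving k ≥ 8.
Exactly 8 works: 8 values at 164 and 2 at 113 total 1538; lower one of the high values by 2 (still ≥ 114) to hit 1536.

8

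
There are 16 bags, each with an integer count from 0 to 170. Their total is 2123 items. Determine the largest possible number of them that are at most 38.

Each value at 38 or below falls at least 170 − 38 = 132 short of the ceiling 170.
The ceiling total is 16 × 170 = 2720, and we need 2123, so at most ⌊(2720 − 2123)/132⌋ = 4 can be that low.
k = 4 is achieved by 4 values at 38 and 12 at 170, total 2192; lower one of the 170's by 69 (still > 38) to reach 2123.

4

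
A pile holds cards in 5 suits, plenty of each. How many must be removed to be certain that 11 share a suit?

In the worst case you draw 10 of each of the 5 suits: 5 × 10 = 50.
One more forces 11 of some suit, so 50 + 1 = 51.

51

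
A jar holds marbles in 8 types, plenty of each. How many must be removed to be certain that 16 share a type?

121

In the worst case you draw 15 of each of the 8 types: 8 × 15 = 120.
One more forces 16 of some type, so 120 + 1 = 121.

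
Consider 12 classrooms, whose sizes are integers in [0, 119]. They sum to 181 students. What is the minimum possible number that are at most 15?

1

Let j be the number exceeding 15. Then the total is ≥ 16·j + 0·(12 − j) = 0 + 16j.
So 16j ≤ 181 and j ≤ 11; hence at least 12 − 11 = 1 are ≤ 15.
Exactly 1 works: 1 value at 0 and 11 at 16 total 176; raise one of the low values by 5 (still ≤ 15) to hit 181.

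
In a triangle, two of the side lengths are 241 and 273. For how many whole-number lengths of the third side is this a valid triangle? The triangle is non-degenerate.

The triangle inequality gives |241 − 273| < c < 241 + 273, i.e. 32 < c < 514.
So c can be any integer from 33 to 513: 481 values.

481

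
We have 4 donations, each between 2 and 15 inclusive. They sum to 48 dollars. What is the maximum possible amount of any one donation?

Maximizing one value means minimizing the remaining 3.
The other 3 contribute at least 3 × 2 = 6, leaving at most 48 − 6 = 42.
But each donation is capped at 15, so the maximum is 15.
Achievable: one at 15 and the other 3 totalling 33, which fits since 3 × 2 ≤ 33 ≤ 3 × 15.

15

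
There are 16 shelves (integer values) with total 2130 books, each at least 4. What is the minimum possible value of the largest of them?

134

Some value must be at least ⌈2130/16⌉ = 134, since 16 × 133 = 2128 < 2130.
Taking 14 copies of 133 and 2 copies of 134 gives exactly 2130, so 134 is attained.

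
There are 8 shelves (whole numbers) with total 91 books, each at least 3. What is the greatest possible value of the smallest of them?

The 8 values sum to 91, so their minimum is at most ⌊91/8⌋ = 11.
Achievable: 5 of them at 11 and 3 at 12 total 91.

11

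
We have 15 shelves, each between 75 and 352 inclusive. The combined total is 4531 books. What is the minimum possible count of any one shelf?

75

To make one shelf as small as possible, make the other 14 as large as possible.
The other 14 can take up 14 × 352 = 4928 ≥ 4531 − 75, so one shelf can sit at its floor of 75.
Achievable: one at 75 and the other 14 totalling 4456, which fits since 14 × 75 ≤ 4456 ≤ 14 × 352.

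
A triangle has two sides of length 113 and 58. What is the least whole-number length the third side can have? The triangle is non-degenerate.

The third side must exceed |113 − 58| = 55.
The smallest integer above 55 is 56.

56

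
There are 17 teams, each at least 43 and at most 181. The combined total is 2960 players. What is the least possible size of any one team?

To make one team as small as possible, make the other 16 as large as possible.
The other 16 contribute at most 16 × 181 = 2896, leaving at least 2960 − 2896 = 64.
Since 64 ≥ 43, this is achievable: one at 64 and 16 at 181.

64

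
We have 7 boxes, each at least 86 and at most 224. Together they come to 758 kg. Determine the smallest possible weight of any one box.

86

Minimizing one value means maximizing the remaining 6.
The other 6 can take up 6 × 224 = 1344 ≥ 758 − 86, so one box can sit at its floor of 86.
Achievable: one at 86 and the other 6 totalling 672, which fits since 6 × 86 ≤ 672 ≤ 6 × 224.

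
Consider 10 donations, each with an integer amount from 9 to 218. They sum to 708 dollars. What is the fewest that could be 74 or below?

Let j be the number exceeding 74. Then the total is ≥ 75·j + 9·(10 − j) = 90 + 66j.
So 66j ≤ 618 and j ≤ 9; hence at least 10 − 9 = 1 are ≤ 74.
Exactly 1 works: 1 value at 9 and 9 at 75 total 684; raise one of the low values by 24 (still ≤ 74) to hit 708.

1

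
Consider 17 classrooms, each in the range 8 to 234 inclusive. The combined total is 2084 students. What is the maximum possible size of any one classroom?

234

To make one classroom as large as possible, make the other 16 as small as possible.
The other 16 contribute at least 16 × 8 = 128, leaving at most 2084 − 128 = 1956.
But each classroom is capped at 234, so the maximum is 234.
Achievable: one at 234 and the other 16 totalling 1850, which fits since 16 × 8 ≤ 1850 ≤ 16 × 234.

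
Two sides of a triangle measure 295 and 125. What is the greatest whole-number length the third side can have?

419

The third side must be less than 295 + 125 = 420.
The largest integer below 420 is 419.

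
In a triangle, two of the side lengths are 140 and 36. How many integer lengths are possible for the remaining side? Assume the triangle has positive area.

The triangle inequality gives |140 − 36| < c < 140 + 36, i.e. 104 < c < 176.
So c can be any integer from 105 to 175: 71 values.

71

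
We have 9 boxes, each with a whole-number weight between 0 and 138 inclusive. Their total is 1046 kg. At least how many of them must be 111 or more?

2

Suppose at most 9 − j of them reach 111; then j values are ≤ 110 and the rest ≤ 138.
The total is then ≤ 110·j + 138·(9 − j) = 1242 − 28j. For this to be ≥ 1046 we need j ≤ 7, so at least 9 − 7 = 2 must reach 111.
Exactly 2 works: 2 values at 138 and 7 at 110 total 1046.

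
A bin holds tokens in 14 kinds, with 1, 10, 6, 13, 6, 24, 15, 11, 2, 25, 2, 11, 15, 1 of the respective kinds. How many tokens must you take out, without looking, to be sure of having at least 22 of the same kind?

In the worst case you take as many as possible of each kind without reaching 22: 1 + 10 + 6 + 13 + 6 + 21 + 15 + 11 + 2 + 21 + 2 + 11 + 15 + 1 = 135.
The next one must give 22 of some kind, so 135 + 1 = 136.

136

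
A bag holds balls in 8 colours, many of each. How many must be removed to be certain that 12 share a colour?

89

In the worst case you draw 11 of each of the 8 colours: 8 × 11 = 88.
One more forces 12 of some colour, so 88 + 1 = 89.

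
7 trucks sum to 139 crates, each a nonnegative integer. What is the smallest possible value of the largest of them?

The average is 139/7 > 19, so not all 7 can be 19 or less; the largest is ≥ 20.
Equality holds with 6 values of 20 and 1 value of 19.

20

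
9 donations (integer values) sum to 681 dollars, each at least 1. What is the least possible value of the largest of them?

76

Some value must be at least ⌈681/9⌉ = 76, since 9 × 75 = 675 < 681.
Equality holds with 6 values of 76 and 3 values of 75.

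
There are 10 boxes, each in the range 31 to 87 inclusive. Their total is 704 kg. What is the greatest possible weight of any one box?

To make one box as large as possible, make the other 9 as small as possible.
The other 9 contribute at least 9 × 31 = 279, leaving at most 704 − 279 = 425.
But each box is capped at 87, so the maximum is 87.
Achievable: one at 87 and the other 9 totalling 617, which fits since 9 × 31 ≤ 617 ≤ 9 × 87.

87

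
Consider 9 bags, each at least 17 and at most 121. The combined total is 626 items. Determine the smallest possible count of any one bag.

17

To make one bag as small as possible, make the other 8 as large as possible.
The other 8 can take up 8 × 121 = 968 ≥ 626 − 17, so one bag can sit at its floor of 17.
Achievable: one at 17 and the other 8 totalling 609, which fits since 8 × 17 ≤ 609 ≤ 8 × 121.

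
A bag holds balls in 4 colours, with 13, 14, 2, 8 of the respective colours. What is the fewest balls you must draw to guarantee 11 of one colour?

31

In the worst case you take as many as possible of each colour without reaching 11: 10 + 10 + 2 + 8 = 30.
The next one must give 11 of some colour, so 30 + 1 = 31.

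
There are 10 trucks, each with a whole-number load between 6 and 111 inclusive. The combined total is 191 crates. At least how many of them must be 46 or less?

7

If only k of them are at most 46, the other 10 − k are at least 47, so the total is at least (10 − k)·47 + k·6.
This is ≤ 191, so (10 − k)·47 + 6k ≤ 191, which gives k ≥ 7.
Exactly 7 works: 7 values at 6 and 3 at 47 total 183; raise one of the low values by 8 (still ≤ 46) to hit 191.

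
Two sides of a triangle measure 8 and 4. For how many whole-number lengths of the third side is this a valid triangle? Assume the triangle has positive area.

The triangle inequality gives |8 − 4| < c < 8 + 4, i.e. 4 < c < 12.
So c can be any integer from 5 to 11: 7 values.

7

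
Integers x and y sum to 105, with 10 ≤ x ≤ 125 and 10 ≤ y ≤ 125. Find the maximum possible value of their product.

With x + y fixed, xy peaks when the two are closest together.
Taking x = 52 and y = 53 (both in [10, 125]) gives xy = 2756.

2756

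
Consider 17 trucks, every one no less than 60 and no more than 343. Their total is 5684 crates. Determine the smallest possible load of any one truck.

Minimizing one value means maximizing the remaining 16.
The other 16 contribute at most 16 × 343 = 5488, leaving at least 5684 − 5488 = 196.
Since 196 ≥ 60, this is achievable: one at 196 and 16 at 343.

196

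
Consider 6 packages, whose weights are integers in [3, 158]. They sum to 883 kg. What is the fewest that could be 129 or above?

4

Suppose at most 6 − j of them reach 129; then j values are ≤ 128 and the rest ≤ 158.
The total is then ≤ 128·j + 158·(6 − j) = 948 − 30j. For this to be ≥ 883 we need j ≤ 2, so at least 6 − 2 = 4 must reach 129.
Exactly 4 works: 4 values at 158 and 2 at 128 total 888; lower one of the high values by 5 (still ≥ 129) to hit 883.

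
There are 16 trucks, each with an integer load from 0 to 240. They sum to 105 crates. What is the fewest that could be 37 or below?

Each value above 37 is at least 38, contributing at least 38 − 0 = 38 above the floor 0.
The sum exceeds the floor total 0 by 105, so at most ⌊105/38⌋ = 2 exceed 37, and at least 14 are ≤ 37.
Exactly 14 works: 14 values at 0 and 2 at 38 total 76; raise one of the low values by 29 (still ≤ 37) to hit 105.

14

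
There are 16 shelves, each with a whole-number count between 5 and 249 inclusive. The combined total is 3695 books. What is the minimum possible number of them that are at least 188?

12

Suppose at most 16 − j of them reach 188; then j values are ≤ 187 and the rest ≤ 249.
The total is then ≤ 187·j + 249·(16 − j) = 3984 − 62j. For this to be ≥ 3695 we need j ≤ 4, so at least 16 − 4 = 12 must reach 188.
Exactly 12 works: 12 values at 249 and 4 at 187 total 3736; lower one of the high values by 41 (still ≥ 188) to hit 3695.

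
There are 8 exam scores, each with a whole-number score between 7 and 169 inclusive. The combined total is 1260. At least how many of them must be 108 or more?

If only k of them are at least 108, the other 8 − k are at most 107, so the total is at most k·169 + (8 − k)·107.
This must reach 1260, so k·169 + (8 − k)·107 ≥ 1260, giving k ≥ 7.
Exactly 7 works: 7 values at 169 and 1 at 107 total 1290; lower one of the high values by 30 (still ≥ 108) to hit 1260.

7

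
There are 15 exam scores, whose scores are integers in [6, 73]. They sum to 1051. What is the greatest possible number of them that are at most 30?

1

Suppose k of them are at most 30. Those contribute at most 30 each and the rest at most 73 each.
So the total is at most 30k + 73(15 − k) = 1095 − 43k. This must still be ≥ 1051, so k ≤ 1.
k = 1 is achieved by 1 value at 30 and 14 at 73, total 1052; lower one of the 73's by 1 (still > 30) to reach 1051.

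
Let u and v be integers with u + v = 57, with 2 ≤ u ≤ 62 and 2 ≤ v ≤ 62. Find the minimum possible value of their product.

110

uv = u(57 − u) is concave in u, so over [2, 55] it is minimized at an endpoint.
The extreme feasible split is u = 2, v = 55, giving uv = 110.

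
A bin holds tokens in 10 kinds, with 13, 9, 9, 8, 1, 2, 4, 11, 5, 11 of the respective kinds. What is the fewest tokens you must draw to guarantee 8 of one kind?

In the worst case you take as many as possible of each kind without reaching 8: 7 + 7 + 7 + 7 + 1 + 2 + 4 + 7 + 5 + 7 = 54.
The next one must give 8 of some kind, so 54 + 1 = 55.

55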